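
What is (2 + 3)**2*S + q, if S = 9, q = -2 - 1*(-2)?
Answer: 225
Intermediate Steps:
q = 0 (q = -2 + 2 = 0)
(2 + 3)**2*S + q = (2 + 3)**2*9 + 0 = 5**2*9 + 0 = 25*9 + 0 = 225 + 0 = 225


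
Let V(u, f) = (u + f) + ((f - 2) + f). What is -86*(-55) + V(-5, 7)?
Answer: 4744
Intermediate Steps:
V(u, f) = -2 + u + 3*f (V(u, f) = (f + u) + ((-2 + f) + f) = (f + u) + (-2 + 2*f) = -2 + u + 3*f)
-86*(-55) + V(-5, 7) = -86*(-55) + (-2 - 5 + 3*7) = 4730 + (-2 - 5 + 21) = 4730 + 14 = 4744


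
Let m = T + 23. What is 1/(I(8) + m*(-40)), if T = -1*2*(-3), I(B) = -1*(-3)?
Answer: -1/1157 ≈ -0.00086430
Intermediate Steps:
I(B) = 3
T = 6 (T = -2*(-3) = 6)
m = 29 (m = 6 + 23 = 29)
1/(I(8) + m*(-40)) = 1/(3 + 29*(-40)) = 1/(3 - 1160) = 1/(-1157) = -1/1157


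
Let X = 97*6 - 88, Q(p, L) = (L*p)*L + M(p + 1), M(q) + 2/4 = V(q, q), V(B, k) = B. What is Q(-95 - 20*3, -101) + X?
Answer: -3161631/2 ≈ -1.5808e+6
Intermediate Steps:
M(q) = -½ + q
Q(p, L) = ½ + p + p*L² (Q(p, L) = (L*p)*L + (-½ + (p + 1)) = p*L² + (-½ + (1 + p)) = p*L² + (½ + p) = ½ + p + p*L²)
X = 494 (X = 582 - 88 = 494)
Q(-95 - 20*3, -101) + X = (½ + (-95 - 20*3) + (-95 - 20*3)*(-101)²) + 494 = (½ + (-95 - 60) + (-95 - 60)*10201) + 494 = (½ - 155 - 155*10201) + 494 = (½ - 155 - 1581155) + 494 = -3162619/2 + 494 = -3161631/2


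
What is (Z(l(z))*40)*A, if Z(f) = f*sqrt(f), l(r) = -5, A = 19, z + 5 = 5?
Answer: -3800*I*sqrt(5) ≈ -8497.1*I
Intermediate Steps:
z = 0 (z = -5 + 5 = 0)
Z(f) = f**(3/2)
(Z(l(z))*40)*A = ((-5)**(3/2)*40)*19 = (-5*I*sqrt(5)*40)*19 = -200*I*sqrt(5)*19 = -3800*I*sqrt(5)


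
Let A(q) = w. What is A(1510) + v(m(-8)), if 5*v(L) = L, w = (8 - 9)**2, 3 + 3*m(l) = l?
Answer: 4/15 ≈ 0.26667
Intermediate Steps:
m(l) = -1 + l/3
w = 1 (w = (-1)**2 = 1)
v(L) = L/5
A(q) = 1
A(1510) + v(m(-8)) = 1 + (-1 + (1/3)*(-8))/5 = 1 + (-1 - 8/3)/5 = 1 + (1/5)*(-11/3) = 1 - 11/15 = 4/15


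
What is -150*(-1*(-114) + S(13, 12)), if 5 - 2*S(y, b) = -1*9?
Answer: -18150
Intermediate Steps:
S(y, b) = 7 (S(y, b) = 5/2 - (-1)*9/2 = 5/2 - ½*(-9) = 5/2 + 9/2 = 7)
-150*(-1*(-114) + S(13, 12)) = -150*(-1*(-114) + 7) = -150*(114 + 7) = -150*121 = -18150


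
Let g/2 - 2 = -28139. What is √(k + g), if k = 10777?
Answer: I*√45497 ≈ 213.3*I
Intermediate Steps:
g = -56274 (g = 4 + 2*(-28139) = 4 - 56278 = -56274)
√(k + g) = √(10777 - 56274) = √(-45497) = I*√45497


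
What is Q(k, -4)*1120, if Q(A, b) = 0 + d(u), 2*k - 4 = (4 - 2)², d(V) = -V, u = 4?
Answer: -4480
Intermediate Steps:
k = 4 (k = 2 + (4 - 2)²/2 = 2 + (½)*2² = 2 + (½)*4 = 2 + 2 = 4)
Q(A, b) = -4 (Q(A, b) = 0 - 1*4 = 0 - 4 = -4)
Q(k, -4)*1120 = -4*1120 = -4480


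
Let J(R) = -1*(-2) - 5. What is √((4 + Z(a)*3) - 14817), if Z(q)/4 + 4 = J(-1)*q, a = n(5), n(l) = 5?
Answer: 13*I*√89 ≈ 122.64*I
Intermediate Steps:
a = 5
J(R) = -3 (J(R) = 2 - 5 = -3)
Z(q) = -16 - 12*q (Z(q) = -16 + 4*(-3*q) = -16 - 12*q)
√((4 + Z(a)*3) - 14817) = √((4 + (-16 - 12*5)*3) - 14817) = √((4 + (-16 - 60)*3) - 14817) = √((4 - 76*3) - 14817) = √((4 - 228) - 14817) = √(-224 - 14817) = √(-15041) = 13*I*√89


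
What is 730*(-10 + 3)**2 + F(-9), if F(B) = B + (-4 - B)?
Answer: 35766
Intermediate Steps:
F(B) = -4
730*(-10 + 3)**2 + F(-9) = 730*(-10 + 3)**2 - 4 = 730*(-7)**2 - 4 = 730*49 - 4 = 35770 - 4 = 35766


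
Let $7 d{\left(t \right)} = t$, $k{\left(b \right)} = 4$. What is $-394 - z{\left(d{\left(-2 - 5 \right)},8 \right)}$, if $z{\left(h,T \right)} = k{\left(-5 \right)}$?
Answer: $-398$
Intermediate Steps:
$d{\left(t \right)} = \frac{t}{7}$
$z{\left(h,T \right)} = 4$
$-394 - z{\left(d{\left(-2 - 5 \right)},8 \right)} = -394 - 4 = -398$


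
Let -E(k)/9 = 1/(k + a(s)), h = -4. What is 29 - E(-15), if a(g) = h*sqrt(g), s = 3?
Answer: 1666/59 + 12*sqrt(3)/59 ≈ 28.590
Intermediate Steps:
a(g) = -4*sqrt(g)
E(k) = -9/(k - 4*sqrt(3))
29 - E(-15) = 29 - (-9)/(-15 - 4*sqrt(3)) = 29 + 9/(-15 - 4*sqrt(3))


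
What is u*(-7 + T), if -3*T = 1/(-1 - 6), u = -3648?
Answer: 177536/7 ≈ 25362.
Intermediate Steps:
T = 1/21 (T = -1/(3*(-1 - 6)) = -1/3/(-7) = -1/3*(-1/7) = 1/21 ≈ 0.047619)
u*(-7 + T) = -3648*(-7 + 1/21) = -3648*(-146/21) = 177536/7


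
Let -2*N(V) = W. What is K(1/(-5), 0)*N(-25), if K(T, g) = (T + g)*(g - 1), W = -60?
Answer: 6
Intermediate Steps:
N(V) = 30 (N(V) = -½*(-60) = 30)
K(T, g) = (-1 + g)*(T + g) (K(T, g) = (T + g)*(-1 + g) = (-1 + g)*(T + g))
K(1/(-5), 0)*N(-25) = (0² - 1/(-5) - 1*0 + 0/(-5))*30 = (0 - 1*(-⅕) + 0 - ⅕*0)*30 = (0 + ⅕ + 0 + 0)*30 = (⅕)*30 = 6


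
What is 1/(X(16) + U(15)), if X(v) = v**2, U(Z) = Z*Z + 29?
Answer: 1/510 ≈ 0.0019608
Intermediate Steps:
U(Z) = 29 + Z**2 (U(Z) = Z**2 + 29 = 29 + Z**2)
1/(X(16) + U(15)) = 1/(16**2 + (29 + 15**2)) = 1/(256 + (29 + 225)) = 1/(256 + 254) = 1/510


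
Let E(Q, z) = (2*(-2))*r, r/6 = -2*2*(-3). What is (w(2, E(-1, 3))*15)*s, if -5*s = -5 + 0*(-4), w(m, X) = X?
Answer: -4320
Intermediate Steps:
r = 72 (r = 6*(-2*2*(-3)) = 6*(-4*(-3)) = 6*12 = 72)
E(Q, z) = -288 (E(Q, z) = (2*(-2))*72 = -4*72 = -288)
s = 1 (s = -(-5 + 0*(-4))/5 = -(-5 + 0)/5 = -⅕*(-5) = 1)
(w(2, E(-1, 3))*15)*s = -288*15*1 = -4320*1 = -4320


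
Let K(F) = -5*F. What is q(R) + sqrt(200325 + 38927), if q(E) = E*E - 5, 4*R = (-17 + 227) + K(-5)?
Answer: 55145/16 + 2*sqrt(59813) ≈ 3935.7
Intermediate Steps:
R = 235/4 (R = ((-17 + 227) - 5*(-5))/4 = (210 + 25)/4 = (1/4)*235 = 235/4 ≈ 58.750)
q(E) = -5 + E**2 (q(E) = E**2 - 5 = -5 + E**2)
q(R) + sqrt(200325 + 38927) = (-5 + (235/4)**2) + sqrt(200325 + 38927) = (-5 + 55225/16) + sqrt(239252) = 55145/16 + 2*sqrt(59813)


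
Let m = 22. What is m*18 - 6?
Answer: 390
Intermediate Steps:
m*18 - 6 = 22*18 - 6 = 396 - 6 = 390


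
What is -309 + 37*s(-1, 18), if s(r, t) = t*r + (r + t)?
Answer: -346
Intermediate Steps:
s(r, t) = r + t + r*t (s(r, t) = r*t + (r + t) = r + t + r*t)
-309 + 37*s(-1, 18) = -309 + 37*(-1 + 18 - 1*18) = -309 + 37*(-1 + 18 - 18) = -309 + 37*(-1) = -309 - 37 = -346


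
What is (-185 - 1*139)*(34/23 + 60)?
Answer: -458136/23 ≈ -19919.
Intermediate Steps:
(-185 - 1*139)*(34/23 + 60) = (-185 - 139)*((1/23)*34 + 60) = -324*(34/23 + 60) = -324*1414/23 = -458136/23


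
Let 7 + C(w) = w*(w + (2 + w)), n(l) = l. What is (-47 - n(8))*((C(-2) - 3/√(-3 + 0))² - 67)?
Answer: 3355 + 330*I*√3 ≈ 3355.0 + 571.58*I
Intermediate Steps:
C(w) = -7 + w*(2 + 2*w) (C(w) = -7 + w*(w + (2 + w)) = -7 + w*(2 + 2*w))
(-47 - n(8))*((C(-2) - 3/√(-3 + 0))² - 67) = (-47 - 1*8)*(((-7 + 2*(-2) + 2*(-2)²) - 3/√(-3 + 0))² - 67) = (-47 - 8)*(((-7 - 4 + 2*4) - 3*(-I*√3/3))² - 67) = -55*(((-7 - 4 + 8) - 3*(-I*√3/3))² - 67) = -55*((-3 - (-1)*I*√3)² - 67) = -55*((-3 + I*√3)² - 67) = -55*(-67 + (-3 + I*√3)²) = 3685 - 55*(-3 + I*√3)²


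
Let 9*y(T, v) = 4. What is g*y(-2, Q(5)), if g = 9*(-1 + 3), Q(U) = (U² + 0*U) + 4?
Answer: 8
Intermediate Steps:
Q(U) = 4 + U² (Q(U) = (U² + 0) + 4 = U² + 4 = 4 + U²)
y(T, v) = 4/9 (y(T, v) = (⅑)*4 = 4/9)
g = 18 (g = 9*2 = 18)
g*y(-2, Q(5)) = 18*(4/9) = 8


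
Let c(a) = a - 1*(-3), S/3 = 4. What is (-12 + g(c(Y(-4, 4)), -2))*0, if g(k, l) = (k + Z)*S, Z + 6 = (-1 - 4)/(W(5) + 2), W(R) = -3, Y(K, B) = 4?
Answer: 0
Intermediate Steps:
S = 12 (S = 3*4 = 12)
c(a) = 3 + a (c(a) = a + 3 = 3 + a)
Z = -1 (Z = -6 + (-1 - 4)/(-3 + 2) = -6 - 5/(-1) = -6 - 5*(-1) = -6 + 5 = -1)
g(k, l) = -12 + 12*k (g(k, l) = (k - 1)*12 = (-1 + k)*12 = -12 + 12*k)
(-12 + g(c(Y(-4, 4)), -2))*0 = (-12 + (-12 + 12*(3 + 4)))*0 = (-12 + (-12 + 12*7))*0 = (-12 + (-12 + 84))*0 = (-12 + 72)*0 = 60*0 = 0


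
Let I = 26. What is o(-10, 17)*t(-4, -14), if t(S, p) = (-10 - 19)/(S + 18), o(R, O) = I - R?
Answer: -522/7 ≈ -74.571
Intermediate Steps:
o(R, O) = 26 - R
t(S, p) = -29/(18 + S)
o(-10, 17)*t(-4, -14) = (26 - 1*(-10))*(-29/(18 - 4)) = (26 + 10)*(-29/14) = 36*(-29*1/14) = 36*(-29/14) = -522/7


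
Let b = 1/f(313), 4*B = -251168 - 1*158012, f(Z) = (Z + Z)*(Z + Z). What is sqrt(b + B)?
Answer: 7*I*sqrt(818101131)/626 ≈ 319.84*I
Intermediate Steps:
f(Z) = 4*Z**2 (f(Z) = (2*Z)*(2*Z) = 4*Z**2)
B = -102295 (B = (-251168 - 1*158012)/4 = (-251168 - 158012)/4 = (1/4)*(-409180) = -102295)
b = 1/391876 (b = 1/(4*313**2) = 1/(4*97969) = 1/391876 ≈ 2.5518e-6)
sqrt(b + B) = sqrt(1/391876 - 102295) = sqrt(-40086955419/391876) = 7*I*sqrt(818101131)/626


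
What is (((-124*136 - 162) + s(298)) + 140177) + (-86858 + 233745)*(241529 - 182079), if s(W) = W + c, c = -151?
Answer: 8732555448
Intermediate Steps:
s(W) = -151 + W (s(W) = W - 151 = -151 + W)
(((-124*136 - 162) + s(298)) + 140177) + (-86858 + 233745)*(241529 - 182079) = (((-124*136 - 162) + (-151 + 298)) + 140177) + (-86858 + 233745)*(241529 - 182079) = (((-16864 - 162) + 147) + 140177) + 146887*59450 = ((-17026 + 147) + 140177) + 8732432150 = (-16879 + 140177) + 8732432150 = 123298 + 8732432150 = 8732555448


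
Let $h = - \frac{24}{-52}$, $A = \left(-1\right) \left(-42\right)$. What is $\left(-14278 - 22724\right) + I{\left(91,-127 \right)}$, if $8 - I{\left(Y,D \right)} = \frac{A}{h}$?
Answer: $-37085$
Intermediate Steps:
$A = 42$
$h = \frac{6}{13}$ ($h = \left(-24\right) \left(- \frac{1}{52}\right) = \frac{6}{13} \approx 0.46154$)
$I{\left(Y,D \right)} = -83$ ($I{\left(Y,D \right)} = 8 - \frac{42}{\frac{6}{13}} = 8 - 42 \cdot \frac{13}{6} = 8 - 91 = -83$)
$\left(-14278 - 22724\right) + I{\left(91,-127 \right)} = \left(-14278 - 22724\right) - 83 = -37002 - 83 = -37085$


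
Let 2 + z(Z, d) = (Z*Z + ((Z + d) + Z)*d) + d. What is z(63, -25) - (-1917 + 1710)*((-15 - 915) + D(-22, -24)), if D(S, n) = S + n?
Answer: -200615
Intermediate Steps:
z(Z, d) = -2 + d + Z² + d*(d + 2*Z) (z(Z, d) = -2 + ((Z*Z + ((Z + d) + Z)*d) + d) = -2 + ((Z² + (d + 2*Z)*d) + d) = -2 + ((Z² + d*(d + 2*Z)) + d) = -2 + (d + Z² + d*(d + 2*Z)) = -2 + d + Z² + d*(d + 2*Z))
z(63, -25) - (-1917 + 1710)*((-15 - 915) + D(-22, -24)) = (-2 - 25 + 63² + (-25)² + 2*63*(-25)) - (-1917 + 1710)*((-15 - 915) + (-22 - 24)) = (-2 - 25 + 3969 + 625 - 3150) - (-207)*(-930 - 46) = 1417 - (-207)*(-976) = 1417 - 1*202032 = 1417 - 202032 = -200615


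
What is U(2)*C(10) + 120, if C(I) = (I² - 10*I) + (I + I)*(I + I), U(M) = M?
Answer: 920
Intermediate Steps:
C(I) = -10*I + 5*I² (C(I) = (I² - 10*I) + (2*I)*(2*I) = (I² - 10*I) + 4*I² = -10*I + 5*I²)
U(2)*C(10) + 120 = 2*(5*10*(-2 + 10)) + 120 = 2*(5*10*8) + 120 = 2*400 + 120 = 800 + 120 = 920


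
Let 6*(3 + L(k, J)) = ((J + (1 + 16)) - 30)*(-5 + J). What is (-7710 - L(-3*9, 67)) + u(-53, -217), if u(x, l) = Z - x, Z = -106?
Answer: -8318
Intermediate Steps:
u(x, l) = -106 - x
L(k, J) = -3 + (-13 + J)*(-5 + J)/6 (L(k, J) = -3 + (((J + (1 + 16)) - 30)*(-5 + J))/6 = -3 + (((J + 17) - 30)*(-5 + J))/6 = -3 + (((17 + J) - 30)*(-5 + J))/6 = -3 + ((-13 + J)*(-5 + J))/6 = -3 + (-13 + J)*(-5 + J)/6)
(-7710 - L(-3*9, 67)) + u(-53, -217) = (-7710 - (47/6 - 3*67 + (⅙)*67²)) + (-106 - 1*(-53)) = (-7710 - (47/6 - 201 + (⅙)*4489)) + (-106 + 53) = (-7710 - (47/6 - 201 + 4489/6)) - 53 = (-7710 - 1*555) - 53 = (-7710 - 555) - 53 = -8265 - 53 = -8318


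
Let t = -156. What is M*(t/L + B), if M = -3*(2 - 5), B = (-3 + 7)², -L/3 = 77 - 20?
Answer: 2892/19 ≈ 152.21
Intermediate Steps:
L = -171 (L = -3*(77 - 20) = -3*57 = -171)
B = 16 (B = 4² = 16)
M = 9 (M = -3*(-3) = 9)
M*(t/L + B) = 9*(-156/(-171) + 16) = 9*(-156*(-1/171) + 16) = 9*(52/57 + 16) = 9*(964/57) = 2892/19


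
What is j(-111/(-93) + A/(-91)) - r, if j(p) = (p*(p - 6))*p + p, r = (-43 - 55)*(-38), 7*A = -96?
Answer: -28730066613920972/7700224345723 ≈ -3731.1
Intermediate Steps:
A = -96/7 (A = (⅐)*(-96) = -96/7 ≈ -13.714)
r = 3724 (r = -98*(-38) = 3724)
j(p) = p + p²*(-6 + p) (j(p) = (p*(-6 + p))*p + p = p²*(-6 + p) + p = p + p²*(-6 + p))
j(-111/(-93) + A/(-91)) - r = (-111/(-93) - 96/7/(-91))*(1 + (-111/(-93) - 96/7/(-91))² - 6*(-111/(-93) - 96/7/(-91))) - 1*3724 = (-111*(-1/93) - 96/7*(-1/91))*(1 + (-111*(-1/93) - 96/7*(-1/91))² - 6*(-111*(-1/93) - 96/7*(-1/91))) - 3724 = (37/31 + 96/637)*(1 + (37/31 + 96/637)² - 6*(37/31 + 96/637)) - 3724 = 26545*(1 + (26545/19747)² - 6*26545/19747)/19747 - 3724 = 26545*(1 + 704637025/389944009 - 159270/19747)/19747 - 3724 = (26545/19747)*(-2050523656/389944009) - 3724 = -54431150448520/7700224345723 - 3724 = -28730066613920972/7700224345723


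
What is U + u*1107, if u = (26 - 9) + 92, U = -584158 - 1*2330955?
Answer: -2794450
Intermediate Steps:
U = -2915113 (U = -584158 - 2330955 = -2915113)
u = 109 (u = 17 + 92 = 109)
U + u*1107 = -2915113 + 109*1107 = -2915113 + 120663 = -2794450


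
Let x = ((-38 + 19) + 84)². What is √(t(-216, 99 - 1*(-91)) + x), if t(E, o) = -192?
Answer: √4033 ≈ 63.506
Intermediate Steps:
x = 4225 (x = (-19 + 84)² = 65² = 4225)
√(t(-216, 99 - 1*(-91)) + x) = √(-192 + 4225) = √4033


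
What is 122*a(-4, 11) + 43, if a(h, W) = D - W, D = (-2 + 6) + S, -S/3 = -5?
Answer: 1019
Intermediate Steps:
S = 15 (S = -3*(-5) = 15)
D = 19 (D = (-2 + 6) + 15 = 4 + 15 = 19)
a(h, W) = 19 - W
122*a(-4, 11) + 43 = 122*(19 - 1*11) + 43 = 122*(19 - 11) + 43 = 122*8 + 43 = 976 + 43 = 1019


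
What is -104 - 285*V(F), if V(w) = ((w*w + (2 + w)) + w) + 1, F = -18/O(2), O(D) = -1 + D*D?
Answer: -7799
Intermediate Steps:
O(D) = -1 + D²
F = -6 (F = -18/(-1 + 2²) = -18/(-1 + 4) = -18/3 = -18*⅓ = -6)
V(w) = 3 + w² + 2*w (V(w) = ((w² + (2 + w)) + w) + 1 = ((2 + w + w²) + w) + 1 = (2 + w² + 2*w) + 1 = 3 + w² + 2*w)
-104 - 285*V(F) = -104 - 285*(3 + (-6)² + 2*(-6)) = -104 - 285*(3 + 36 - 12) = -104 - 285*27 = -104 - 7695 = -7799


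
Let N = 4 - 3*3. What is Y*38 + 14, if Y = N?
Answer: -176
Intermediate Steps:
N = -5 (N = 4 - 9 = -5)
Y = -5
Y*38 + 14 = -5*38 + 14 = -190 + 14 = -176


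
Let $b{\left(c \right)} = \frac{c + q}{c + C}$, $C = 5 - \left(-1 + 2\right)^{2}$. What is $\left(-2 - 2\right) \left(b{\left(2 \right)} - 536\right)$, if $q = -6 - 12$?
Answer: $\frac{6464}{3} \approx 2154.7$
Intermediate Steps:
$q = -18$
$C = 4$ ($C = 5 - 1^{2} = 5 - 1 = 4$)
$b{\left(c \right)} = \frac{-18 + c}{4 + c}$ ($b{\left(c \right)} = \frac{c - 18}{c + 4} = \frac{-18 + c}{4 + c}$)
$\left(-2 - 2\right) \left(b{\left(2 \right)} - 536\right) = \left(-2 - 2\right) \left(\frac{-18 + 2}{4 + 2} - 536\right) = \left(-2 - 2\right) \left(\frac{1}{6} \left(-16\right) - 536\right) = - 4 \left(\frac{1}{6} \left(-16\right) - 536\right) = - 4 \left(- \frac{8}{3} - 536\right) = \left(-4\right) \left(- \frac{1616}{3}\right) = \frac{6464}{3}$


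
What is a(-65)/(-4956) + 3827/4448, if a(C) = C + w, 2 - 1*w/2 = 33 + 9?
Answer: 4902893/5511072 ≈ 0.88964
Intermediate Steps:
w = -80 (w = 4 - 2*(33 + 9) = 4 - 2*42 = 4 - 84 = -80)
a(C) = -80 + C (a(C) = C - 80 = -80 + C)
a(-65)/(-4956) + 3827/4448 = (-80 - 65)/(-4956) + 3827/4448 = -145*(-1/4956) + 3827*(1/4448) = 145/4956 + 3827/4448 = 4902893/5511072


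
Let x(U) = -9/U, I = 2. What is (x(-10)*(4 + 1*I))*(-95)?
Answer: -513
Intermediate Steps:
(x(-10)*(4 + 1*I))*(-95) = ((-9/(-10))*(4 + 1*2))*(-95) = ((-9*(-⅒))*(4 + 2))*(-95) = ((9/10)*6)*(-95) = (27/5)*(-95) = -513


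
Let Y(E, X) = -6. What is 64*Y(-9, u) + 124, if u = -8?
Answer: -260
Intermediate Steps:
64*Y(-9, u) + 124 = 64*(-6) + 124 = -384 + 124 = -260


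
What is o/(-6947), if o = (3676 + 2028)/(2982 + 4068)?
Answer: -2852/24488175 ≈ -0.00011646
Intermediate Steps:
o = 2852/3525 (o = 5704/7050 = 5704*(1/7050) = 2852/3525 ≈ 0.80908)
o/(-6947) = (2852/3525)/(-6947) = (2852/3525)*(-1/6947) = -2852/24488175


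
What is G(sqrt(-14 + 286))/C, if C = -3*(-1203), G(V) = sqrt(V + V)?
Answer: 2*sqrt(2)*17**(1/4)/3609 ≈ 0.0015914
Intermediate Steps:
G(V) = sqrt(2)*sqrt(V) (G(V) = sqrt(2*V) = sqrt(2)*sqrt(V))
C = 3609
G(sqrt(-14 + 286))/C = (sqrt(2)*sqrt(sqrt(-14 + 286)))/3609 = (sqrt(2)*sqrt(sqrt(272)))*(1/3609) = (sqrt(2)*sqrt(4*sqrt(17)))*(1/3609) = (sqrt(2)*(2*17**(1/4)))*(1/3609) = (2*sqrt(2)*17**(1/4))*(1/3609) = 2*sqrt(2)*17**(1/4)/3609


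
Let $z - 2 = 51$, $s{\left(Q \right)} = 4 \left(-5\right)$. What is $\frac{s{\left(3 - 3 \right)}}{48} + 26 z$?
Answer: $\frac{16531}{12} \approx 1377.6$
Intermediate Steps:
$s{\left(Q \right)} = -20$
$z = 53$ ($z = 2 + 51 = 53$)
$\frac{s{\left(3 - 3 \right)}}{48} + 26 z = - \frac{20}{48} + 26 \cdot 53 = \left(-20\right) \frac{1}{48} + 1378 = - \frac{5}{12} + 1378 = \frac{16531}{12}$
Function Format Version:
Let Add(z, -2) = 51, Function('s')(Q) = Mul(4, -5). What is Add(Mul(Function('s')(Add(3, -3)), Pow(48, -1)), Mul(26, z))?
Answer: Rational(16531, 12) ≈ 1377.6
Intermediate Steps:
Function('s')(Q) = -20
z = 53 (z = Add(2, 51) = 53)
Add(Mul(Function('s')(Add(3, -3)), Pow(48, -1)), Mul(26, z)) = Add(Mul(-20, Pow(48, -1)), Mul(26, 53)) = Add(Mul(-20, Rational(1, 48)), 1378) = Add(Rational(-5, 12), 1378) = Rational(16531, 12)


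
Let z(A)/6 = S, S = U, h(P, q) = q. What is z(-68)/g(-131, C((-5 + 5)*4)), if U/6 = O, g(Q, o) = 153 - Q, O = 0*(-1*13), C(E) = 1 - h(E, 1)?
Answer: 0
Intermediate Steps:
C(E) = 0 (C(E) = 1 - 1*1 = 1 - 1 = 0)
O = 0 (O = 0*(-13) = 0)
U = 0 (U = 6*0 = 0)
S = 0
z(A) = 0 (z(A) = 6*0 = 0)
z(-68)/g(-131, C((-5 + 5)*4)) = 0/(153 - 1*(-131)) = 0/(153 + 131) = 0/284 = 0*(1/284) = 0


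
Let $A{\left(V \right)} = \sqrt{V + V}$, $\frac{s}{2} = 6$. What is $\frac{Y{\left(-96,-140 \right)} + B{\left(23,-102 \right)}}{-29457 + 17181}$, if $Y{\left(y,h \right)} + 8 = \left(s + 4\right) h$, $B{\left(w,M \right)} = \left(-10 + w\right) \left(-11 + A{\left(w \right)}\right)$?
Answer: $\frac{797}{4092} - \frac{13 \sqrt{46}}{12276} \approx 0.18759$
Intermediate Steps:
$s = 12$ ($s = 2 \cdot 6 = 12$)
$A{\left(V \right)} = \sqrt{2} \sqrt{V}$ ($A{\left(V \right)} = \sqrt{2 V} = \sqrt{2} \sqrt{V}$)
$B{\left(w,M \right)} = \left(-11 + \sqrt{2} \sqrt{w}\right) \left(-10 + w\right)$ ($B{\left(w,M \right)} = \left(-10 + w\right) \left(-11 + \sqrt{2} \sqrt{w}\right) = \left(-11 + \sqrt{2} \sqrt{w}\right) \left(-10 + w\right)$)
$Y{\left(y,h \right)} = -8 + 16 h$ ($Y{\left(y,h \right)} = -8 + \left(12 + 4\right) h = -8 + 16 h$)
$\frac{Y{\left(-96,-140 \right)} + B{\left(23,-102 \right)}}{-29457 + 17181} = \frac{\left(-8 + 16 \left(-140\right)\right) + \left(110 - 253 + \sqrt{2} \cdot 23^{\frac{3}{2}} - 10 \sqrt{2} \sqrt{23}\right)}{-29457 + 17181} = \frac{\left(-8 - 2240\right) + \left(110 - 253 + \sqrt{2} \cdot 23 \sqrt{23} - 10 \sqrt{46}\right)}{-12276} = \left(-2248 + \left(110 - 253 + 23 \sqrt{46} - 10 \sqrt{46}\right)\right) \left(- \frac{1}{12276}\right) = \left(-2248 - \left(143 - 13 \sqrt{46}\right)\right) \left(- \frac{1}{12276}\right) = \left(-2391 + 13 \sqrt{46}\right) \left(- \frac{1}{12276}\right) = \frac{797}{4092} - \frac{13 \sqrt{46}}{12276}$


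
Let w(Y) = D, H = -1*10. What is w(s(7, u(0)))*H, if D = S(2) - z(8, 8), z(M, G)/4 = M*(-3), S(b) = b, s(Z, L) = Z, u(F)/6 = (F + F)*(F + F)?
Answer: -980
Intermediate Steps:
u(F) = 24*F² (u(F) = 6*((F + F)*(F + F)) = 6*((2*F)*(2*F)) = 6*(4*F²) = 24*F²)
z(M, G) = -12*M (z(M, G) = 4*(M*(-3)) = 4*(-3*M) = -12*M)
H = -10
D = 98 (D = 2 - (-12)*8 = 2 - 1*(-96) = 2 + 96 = 98)
w(Y) = 98
w(s(7, u(0)))*H = 98*(-10) = -980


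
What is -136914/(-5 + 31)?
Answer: -68457/13 ≈ -5265.9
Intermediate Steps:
-136914/(-5 + 31) = -136914/26 = (1/26)*(-136914) = -68457/13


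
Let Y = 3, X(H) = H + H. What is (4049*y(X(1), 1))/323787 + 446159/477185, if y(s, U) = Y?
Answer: 50085616776/51502099865 ≈ 0.97250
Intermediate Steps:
X(H) = 2*H
y(s, U) = 3
(4049*y(X(1), 1))/323787 + 446159/477185 = (4049*3)/323787 + 446159/477185 = 12147*(1/323787) + 446159*(1/477185) = 4049/107929 + 446159/477185 = 50085616776/51502099865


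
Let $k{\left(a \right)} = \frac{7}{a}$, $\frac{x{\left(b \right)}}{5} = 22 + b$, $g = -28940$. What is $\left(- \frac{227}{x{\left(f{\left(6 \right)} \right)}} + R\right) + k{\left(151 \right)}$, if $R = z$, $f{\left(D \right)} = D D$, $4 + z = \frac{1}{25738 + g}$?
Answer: $- \frac{166040251}{35053895} \approx -4.7367$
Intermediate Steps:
$z = - \frac{12809}{3202}$ ($z = -4 + \frac{1}{25738 - 28940} = -4 + \frac{1}{-3202} = -4 - \frac{1}{3202} = - \frac{12809}{3202} \approx -4.0003$)
$f{\left(D \right)} = D^{2}$
$R = - \frac{12809}{3202} \approx -4.0003$
$x{\left(b \right)} = 110 + 5 b$ ($x{\left(b \right)} = 5 \left(22 + b\right) = 110 + 5 b$)
$\left(- \frac{227}{x{\left(f{\left(6 \right)} \right)}} + R\right) + k{\left(151 \right)} = \left(- \frac{227}{110 + 5 \cdot 6^{2}} - \frac{12809}{3202}\right) + \frac{7}{151} = \left(- \frac{227}{110 + 5 \cdot 36} - \frac{12809}{3202}\right) + 7 \cdot \frac{1}{151} = \left(- \frac{227}{110 + 180} - \frac{12809}{3202}\right) + \frac{7}{151} = \left(- \frac{227}{290} - \frac{12809}{3202}\right) + \frac{7}{151} = - \frac{1110366}{232145} + \frac{7}{151} = - \frac{166040251}{35053895}$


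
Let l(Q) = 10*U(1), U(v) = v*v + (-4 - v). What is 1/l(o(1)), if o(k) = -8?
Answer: -1/40 ≈ -0.025000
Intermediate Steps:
U(v) = -4 + v**2 - v (U(v) = v**2 + (-4 - v) = -4 + v**2 - v)
l(Q) = -40 (l(Q) = 10*(-4 + 1**2 - 1*1) = 10*(-4 + 1 - 1) = 10*(-4) = -40)
1/l(o(1)) = 1/(-40) = -1/40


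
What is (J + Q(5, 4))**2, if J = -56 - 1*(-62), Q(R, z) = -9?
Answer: 9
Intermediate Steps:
J = 6 (J = -56 + 62 = 6)
(J + Q(5, 4))**2 = (6 - 9)**2 = (-3)**2 = 9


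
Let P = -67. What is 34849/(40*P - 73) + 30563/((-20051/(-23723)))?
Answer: 1995353015598/55200403 ≈ 36147.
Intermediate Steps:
34849/(40*P - 73) + 30563/((-20051/(-23723))) = 34849/(40*(-67) - 73) + 30563/((-20051/(-23723))) = 34849/(-2680 - 73) + 30563/((-20051*(-1/23723))) = 34849/(-2753) + 30563/(20051/23723) = 34849*(-1/2753) + 30563*(23723/20051) = -34849/2753 + 725046049/20051 = 1995353015598/55200403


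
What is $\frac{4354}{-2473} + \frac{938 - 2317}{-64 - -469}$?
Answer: $- \frac{5173637}{1001565} \approx -5.1656$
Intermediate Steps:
$\frac{4354}{-2473} + \frac{938 - 2317}{-64 - -469} = 4354 \left(- \frac{1}{2473}\right) + \frac{938 - 2317}{-64 + 469} = - \frac{4354}{2473} - \frac{1379}{405} = - \frac{5173637}{1001565}$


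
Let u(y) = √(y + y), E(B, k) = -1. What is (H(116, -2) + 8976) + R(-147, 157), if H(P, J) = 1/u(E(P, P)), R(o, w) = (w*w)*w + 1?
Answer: 3878870 - I*√2/2 ≈ 3.8789e+6 - 0.70711*I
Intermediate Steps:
R(o, w) = 1 + w³ (R(o, w) = w²*w + 1 = w³ + 1 = 1 + w³)
u(y) = √2*√y (u(y) = √(2*y) = √2*√y)
H(P, J) = -I*√2/2 (H(P, J) = 1/(√2*√(-1)) = 1/(√2*I) = 1/(I*√2) = -I*√2/2)
(H(116, -2) + 8976) + R(-147, 157) = (-I*√2/2 + 8976) + (1 + 157³) = (8976 - I*√2/2) + (1 + 3869893) = (8976 - I*√2/2) + 3869894 = 3878870 - I*√2/2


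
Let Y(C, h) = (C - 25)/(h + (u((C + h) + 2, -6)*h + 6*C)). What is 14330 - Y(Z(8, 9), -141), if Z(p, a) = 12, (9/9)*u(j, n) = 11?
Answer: 23214587/1620 ≈ 14330.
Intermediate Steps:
u(j, n) = 11
Y(C, h) = (-25 + C)/(6*C + 12*h) (Y(C, h) = (C - 25)/(h + (11*h + 6*C)) = (-25 + C)/(h + (6*C + 11*h)) = (-25 + C)/(6*C + 12*h))
14330 - Y(Z(8, 9), -141) = 14330 - (-25 + 12)/(6*(12 + 2*(-141))) = 14330 - (-13)/(6*(12 - 282)) = 14330 - (-13)/(6*(-270)) = 14330 - (-1)*(-13)/(6*270) = 14330 - 1*13/1620 = 14330 - 13/1620 = 23214587/1620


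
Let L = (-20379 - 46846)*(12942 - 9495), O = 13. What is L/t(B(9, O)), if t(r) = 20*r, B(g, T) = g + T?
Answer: -46344915/88 ≈ -5.2665e+5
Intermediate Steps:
B(g, T) = T + g
L = -231724575 (L = -67225*3447 = -231724575)
L/t(B(9, O)) = -231724575*1/(20*(13 + 9)) = -231724575/(20*22) = -231724575/440 = -231724575*1/440 = -46344915/88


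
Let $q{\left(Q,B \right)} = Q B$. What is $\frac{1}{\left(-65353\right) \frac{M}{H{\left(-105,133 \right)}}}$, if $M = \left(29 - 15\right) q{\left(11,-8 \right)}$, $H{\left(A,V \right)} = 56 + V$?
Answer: $\frac{27}{11502128} \approx 2.3474 \cdot 10^{-6}$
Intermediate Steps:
$q{\left(Q,B \right)} = B Q$
$M = -1232$ ($M = \left(29 - 15\right) \left(\left(-8\right) 11\right) = 14 \left(-88\right) = -1232$)
$\frac{1}{\left(-65353\right) \frac{M}{H{\left(-105,133 \right)}}} = \frac{1}{\left(-65353\right) \left(- \frac{1232}{56 + 133}\right)} = - \frac{1}{65353 \left(- \frac{1232}{189}\right)} = - \frac{1}{65353 \left(\left(-1232\right) \frac{1}{189}\right)} = - \frac{1}{65353 \left(- \frac{176}{27}\right)} = \left(- \frac{1}{65353}\right) \left(- \frac{27}{176}\right) = \frac{27}{11502128}$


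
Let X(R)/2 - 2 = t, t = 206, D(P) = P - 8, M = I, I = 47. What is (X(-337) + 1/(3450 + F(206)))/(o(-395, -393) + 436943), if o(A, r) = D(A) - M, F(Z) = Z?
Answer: 1520897/1595818408 ≈ 0.00095305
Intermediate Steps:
M = 47
D(P) = -8 + P
o(A, r) = -55 + A (o(A, r) = (-8 + A) - 1*47 = (-8 + A) - 47 = -55 + A)
X(R) = 416 (X(R) = 4 + 2*206 = 4 + 412 = 416)
(X(-337) + 1/(3450 + F(206)))/(o(-395, -393) + 436943) = (416 + 1/(3450 + 206))/((-55 - 395) + 436943) = (416 + 1/3656)/(-450 + 436943) = (416 + 1/3656)/436493 = (1520897/3656)*(1/436493) = 1520897/1595818408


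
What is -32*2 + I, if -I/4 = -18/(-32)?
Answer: -265/4 ≈ -66.250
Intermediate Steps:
I = -9/4 (I = -(-72)/(-32) = -(-72)*(-1)/32 = -4*9/16 = -9/4 ≈ -2.2500)
-32*2 + I = -32*2 - 9/4 = -4*16 - 9/4 = -64 - 9/4 = -265/4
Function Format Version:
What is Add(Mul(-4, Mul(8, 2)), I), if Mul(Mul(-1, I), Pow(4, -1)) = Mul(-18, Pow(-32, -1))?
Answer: Rational(-265, 4) ≈ -66.250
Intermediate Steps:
I = Rational(-9, 4) (I = Mul(-4, Mul(-18, Pow(-32, -1))) = Mul(-4, Mul(-18, Rational(-1, 32))) = Mul(-4, Rational(9, 16)) = Rational(-9, 4) ≈ -2.2500)
Add(Mul(-4, Mul(8, 2)), I) = Add(Mul(-4, Mul(8, 2)), Rational(-9, 4)) = Add(Mul(-4, 16), Rational(-9, 4)) = Add(-64, Rational(-9, 4)) = Rational(-265, 4)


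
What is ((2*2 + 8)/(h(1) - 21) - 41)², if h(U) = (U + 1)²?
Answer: 502681/289 ≈ 1739.4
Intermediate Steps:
h(U) = (1 + U)²
((2*2 + 8)/(h(1) - 21) - 41)² = ((2*2 + 8)/((1 + 1)² - 21) - 41)² = ((4 + 8)/(2² - 21) - 41)² = (12/(4 - 21) - 41)² = (12/(-17) - 41)² = (12*(-1/17) - 41)² = (-12/17 - 41)² = (-709/17)² = 502681/289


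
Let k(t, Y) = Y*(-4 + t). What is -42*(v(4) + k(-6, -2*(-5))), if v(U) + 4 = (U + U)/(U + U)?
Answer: 4326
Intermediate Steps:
v(U) = -3 (v(U) = -4 + (U + U)/(U + U) = -4 + (2*U)/((2*U)) = -4 + (2*U)*(1/(2*U)) = -4 + 1 = -3)
-42*(v(4) + k(-6, -2*(-5))) = -42*(-3 + (-2*(-5))*(-4 - 6)) = -42*(-3 - 1*(-10)*(-10)) = -42*(-3 + 10*(-10)) = -42*(-3 - 100) = -42*(-103) = 4326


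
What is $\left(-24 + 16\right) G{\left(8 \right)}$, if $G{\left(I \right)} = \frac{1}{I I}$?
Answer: $- \frac{1}{8} \approx -0.125$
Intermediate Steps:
$G{\left(I \right)} = \frac{1}{I^{2}}$
$\left(-24 + 16\right) G{\left(8 \right)} = \frac{-24 + 16}{64} = \left(-8\right) \frac{1}{64} = - \frac{1}{8}$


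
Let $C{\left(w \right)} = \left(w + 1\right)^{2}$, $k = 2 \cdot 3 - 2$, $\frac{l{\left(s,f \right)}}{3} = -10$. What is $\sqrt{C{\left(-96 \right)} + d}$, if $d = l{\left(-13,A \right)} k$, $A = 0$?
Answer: $\sqrt{8905} \approx 94.366$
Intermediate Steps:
$l{\left(s,f \right)} = -30$ ($l{\left(s,f \right)} = 3 \left(-10\right) = -30$)
$k = 4$ ($k = 6 - 2 = 4$)
$C{\left(w \right)} = \left(1 + w\right)^{2}$
$d = -120$ ($d = \left(-30\right) 4 = -120$)
$\sqrt{C{\left(-96 \right)} + d} = \sqrt{\left(1 - 96\right)^{2} - 120} = \sqrt{\left(-95\right)^{2} - 120} = \sqrt{9025 - 120} = \sqrt{8905}$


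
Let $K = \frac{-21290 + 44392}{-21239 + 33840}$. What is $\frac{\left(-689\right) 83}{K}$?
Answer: $- \frac{720613387}{23102} \approx -31193.0$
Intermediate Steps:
$K = \frac{23102}{12601} \approx 1.8333$
$\frac{\left(-689\right) 83}{K} = \frac{\left(-689\right) 83}{\frac{23102}{12601}} = \left(-57187\right) \frac{12601}{23102} = - \frac{720613387}{23102}$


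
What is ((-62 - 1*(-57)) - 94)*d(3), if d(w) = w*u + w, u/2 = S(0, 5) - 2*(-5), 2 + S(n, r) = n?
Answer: -5049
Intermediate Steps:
S(n, r) = -2 + n
u = 16 (u = 2*((-2 + 0) - 2*(-5)) = 2*(-2 - 1*(-10)) = 2*(-2 + 10) = 2*8 = 16)
d(w) = 17*w (d(w) = w*16 + w = 16*w + w = 17*w)
((-62 - 1*(-57)) - 94)*d(3) = ((-62 - 1*(-57)) - 94)*(17*3) = ((-62 + 57) - 94)*51 = (-5 - 94)*51 = -99*51 = -5049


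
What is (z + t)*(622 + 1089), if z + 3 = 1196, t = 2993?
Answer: 7162246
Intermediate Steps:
z = 1193 (z = -3 + 1196 = 1193)
(z + t)*(622 + 1089) = (1193 + 2993)*(622 + 1089) = 4186*1711 = 7162246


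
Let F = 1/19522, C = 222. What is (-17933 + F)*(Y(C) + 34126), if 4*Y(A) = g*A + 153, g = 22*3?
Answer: -52971468974725/78088 ≈ -6.7836e+8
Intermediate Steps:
g = 66
F = 1/19522 ≈ 5.1224e-5
Y(A) = 153/4 + 33*A/2 (Y(A) = (66*A + 153)/4 = (153 + 66*A)/4 = 153/4 + 33*A/2)
(-17933 + F)*(Y(C) + 34126) = (-17933 + 1/19522)*((153/4 + (33/2)*222) + 34126) = -350088025*((153/4 + 3663) + 34126)/19522 = -350088025*(14805/4 + 34126)/19522 = -350088025/19522*151309/4 = -52971468974725/78088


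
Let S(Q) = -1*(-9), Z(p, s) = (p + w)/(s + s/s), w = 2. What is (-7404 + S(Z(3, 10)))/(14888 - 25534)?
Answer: 7395/10646 ≈ 0.69463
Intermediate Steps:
Z(p, s) = (2 + p)/(1 + s) (Z(p, s) = (p + 2)/(s + s/s) = (2 + p)/(s + 1) = (2 + p)/(1 + s))
S(Q) = 9
(-7404 + S(Z(3, 10)))/(14888 - 25534) = (-7404 + 9)/(14888 - 25534) = -7395/(-10646) = -7395*(-1/10646) = 7395/10646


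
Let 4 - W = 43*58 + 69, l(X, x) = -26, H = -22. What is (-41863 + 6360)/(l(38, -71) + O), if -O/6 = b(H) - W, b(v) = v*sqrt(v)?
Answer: 136509035/59231932 + 1171599*I*sqrt(22)/59231932 ≈ 2.3047 + 0.092776*I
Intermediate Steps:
b(v) = v**(3/2)
W = -2559 (W = 4 - (43*58 + 69) = 4 - (2494 + 69) = 4 - 1*2563 = 4 - 2563 = -2559)
O = -15354 + 132*I*sqrt(22) (O = -6*((-22)**(3/2) - 1*(-2559)) = -6*(-22*I*sqrt(22) + 2559) = -6*(2559 - 22*I*sqrt(22)) = -15354 + 132*I*sqrt(22) ≈ -15354.0 + 619.13*I)
(-41863 + 6360)/(l(38, -71) + O) = (-41863 + 6360)/(-26 + (-15354 + 132*I*sqrt(22))) = -35503/(-15380 + 132*I*sqrt(22))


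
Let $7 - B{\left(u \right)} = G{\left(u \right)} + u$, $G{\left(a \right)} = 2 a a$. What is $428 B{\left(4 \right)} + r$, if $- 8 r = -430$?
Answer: $- \frac{49433}{4} \approx -12358.0$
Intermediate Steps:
$r = \frac{215}{4}$ ($r = \left(- \frac{1}{8}\right) \left(-430\right) = \frac{215}{4} \approx 53.75$)
$G{\left(a \right)} = 2 a^{2}$
$B{\left(u \right)} = 7 - u - 2 u^{2}$ ($B{\left(u \right)} = 7 - \left(2 u^{2} + u\right) = 7 - \left(u + 2 u^{2}\right) = 7 - u - 2 u^{2}$)
$428 B{\left(4 \right)} + r = 428 \left(7 - 4 - 2 \cdot 4^{2}\right) + \frac{215}{4} = 428 \left(7 - 4 - 32\right) + \frac{215}{4} = 428 \left(-29\right) + \frac{215}{4} = -12412 + \frac{215}{4} = - \frac{49433}{4}$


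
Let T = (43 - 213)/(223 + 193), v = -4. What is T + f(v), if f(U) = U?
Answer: -917/208 ≈ -4.4087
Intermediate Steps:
T = -85/208 (T = -170/416 = -170*1/416 = -85/208 ≈ -0.40865)
T + f(v) = -85/208 - 4 = -917/208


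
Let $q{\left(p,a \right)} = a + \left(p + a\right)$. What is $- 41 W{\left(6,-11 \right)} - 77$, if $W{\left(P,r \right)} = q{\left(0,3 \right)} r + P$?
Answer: $2383$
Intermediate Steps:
$q{\left(p,a \right)} = p + 2 a$ ($q{\left(p,a \right)} = a + \left(a + p\right) = p + 2 a$)
$W{\left(P,r \right)} = P + 6 r$ ($W{\left(P,r \right)} = \left(0 + 2 \cdot 3\right) r + P = \left(0 + 6\right) r + P = 6 r + P = P + 6 r$)
$- 41 W{\left(6,-11 \right)} - 77 = - 41 \left(6 + 6 \left(-11\right)\right) - 77 = - 41 \left(6 - 66\right) - 77 = \left(-41\right) \left(-60\right) - 77 = 2460 - 77 = 2383$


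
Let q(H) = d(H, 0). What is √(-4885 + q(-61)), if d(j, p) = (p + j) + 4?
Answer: I*√4942 ≈ 70.299*I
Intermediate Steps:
d(j, p) = 4 + j + p (d(j, p) = (j + p) + 4 = 4 + j + p)
q(H) = 4 + H (q(H) = 4 + H + 0 = 4 + H)
√(-4885 + q(-61)) = √(-4885 + (4 - 61)) = √(-4885 - 57) = √(-4942) = I*√4942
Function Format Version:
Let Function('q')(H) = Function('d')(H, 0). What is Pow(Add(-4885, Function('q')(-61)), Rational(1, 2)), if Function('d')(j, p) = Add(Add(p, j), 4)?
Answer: Mul(I, Pow(4942, Rational(1, 2))) ≈ Mul(70.299, I)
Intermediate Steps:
Function('d')(j, p) = Add(4, j, p) (Function('d')(j, p) = Add(Add(j, p), 4) = Add(4, j, p))
Function('q')(H) = Add(4, H) (Function('q')(H) = Add(4, H, 0) = Add(4, H))
Pow(Add(-4885, Function('q')(-61)), Rational(1, 2)) = Pow(Add(-4885, Add(4, -61)), Rational(1, 2)) = Pow(Add(-4885, -57), Rational(1, 2)) = Pow(-4942, Rational(1, 2)) = Mul(I, Pow(4942, Rational(1, 2)))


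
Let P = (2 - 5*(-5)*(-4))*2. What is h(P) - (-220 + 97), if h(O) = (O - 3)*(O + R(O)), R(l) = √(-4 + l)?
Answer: 39127 - 1990*I*√2 ≈ 39127.0 - 2814.3*I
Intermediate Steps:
P = -196 (P = (2 + 25*(-4))*2 = (2 - 100)*2 = -98*2 = -196)
h(O) = (-3 + O)*(O + √(-4 + O)) (h(O) = (O - 3)*(O + √(-4 + O)) = (-3 + O)*(O + √(-4 + O)))
h(P) - (-220 + 97) = ((-196)² - 3*(-196) - 3*√(-4 - 196) - 196*√(-4 - 196)) - (-220 + 97) = (38416 + 588 - 30*I*√2 - 1960*I*√2) - 1*(-123) = (38416 + 588 - 30*I*√2 - 1960*I*√2) + 123 = (39004 - 1990*I*√2) + 123 = 39127 - 1990*I*√2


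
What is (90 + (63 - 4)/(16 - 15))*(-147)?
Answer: -21903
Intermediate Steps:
(90 + (63 - 4)/(16 - 15))*(-147) = (90 + 59/1)*(-147) = (90 + 59*1)*(-147) = (90 + 59)*(-147) = 149*(-147) = -21903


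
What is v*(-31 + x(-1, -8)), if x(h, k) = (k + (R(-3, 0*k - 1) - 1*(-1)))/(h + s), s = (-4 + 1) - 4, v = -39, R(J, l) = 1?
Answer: 4719/4 ≈ 1179.8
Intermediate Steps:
s = -7 (s = -3 - 4 = -7)
x(h, k) = (2 + k)/(-7 + h) (x(h, k) = (k + (1 - 1*(-1)))/(h - 7) = (k + (1 + 1))/(-7 + h) = (k + 2)/(-7 + h) = (2 + k)/(-7 + h))
v*(-31 + x(-1, -8)) = -39*(-31 + (2 - 8)/(-7 - 1)) = -39*(-31 - 6/(-8)) = -39*(-31 - ⅛*(-6)) = -39*(-31 + ¾) = -39*(-121/4) = 4719/4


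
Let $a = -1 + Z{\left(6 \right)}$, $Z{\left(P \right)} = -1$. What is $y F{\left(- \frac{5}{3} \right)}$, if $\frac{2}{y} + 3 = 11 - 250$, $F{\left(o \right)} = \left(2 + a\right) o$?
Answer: $0$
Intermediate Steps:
$a = -2$ ($a = -1 - 1 = -2$)
$F{\left(o \right)} = 0$ ($F{\left(o \right)} = \left(2 - 2\right) o = 0 o = 0$)
$y = - \frac{1}{121}$ ($y = \frac{2}{-3 + \left(11 - 250\right)} = \frac{2}{-3 - 239} = \frac{2}{-242} = 2 \left(- \frac{1}{242}\right) = - \frac{1}{121} \approx -0.0082645$)
$y F{\left(- \frac{5}{3} \right)} = \left(- \frac{1}{121}\right) 0 = 0$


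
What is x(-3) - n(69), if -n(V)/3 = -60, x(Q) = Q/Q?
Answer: -179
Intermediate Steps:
x(Q) = 1
n(V) = 180 (n(V) = -3*(-60) = 180)
x(-3) - n(69) = 1 - 1*180 = 1 - 180 = -179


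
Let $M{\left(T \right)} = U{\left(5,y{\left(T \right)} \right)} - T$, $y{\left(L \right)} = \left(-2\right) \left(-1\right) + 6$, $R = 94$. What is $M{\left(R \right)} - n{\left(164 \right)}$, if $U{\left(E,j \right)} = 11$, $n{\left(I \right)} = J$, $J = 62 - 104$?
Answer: $-41$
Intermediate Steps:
$J = -42$
$n{\left(I \right)} = -42$
$y{\left(L \right)} = 8$ ($y{\left(L \right)} = 2 + 6 = 8$)
$M{\left(T \right)} = 11 - T$
$M{\left(R \right)} - n{\left(164 \right)} = \left(11 - 94\right) - -42 = \left(11 - 94\right) + 42 = -83 + 42 = -41$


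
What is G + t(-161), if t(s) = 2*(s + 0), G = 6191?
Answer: 5869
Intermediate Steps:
t(s) = 2*s
G + t(-161) = 6191 + 2*(-161) = 6191 - 322 = 5869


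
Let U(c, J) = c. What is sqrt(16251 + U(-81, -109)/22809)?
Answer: sqrt(939398746578)/7603 ≈ 127.48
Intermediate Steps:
sqrt(16251 + U(-81, -109)/22809) = sqrt(16251 - 81/22809) = sqrt(16251 - 81*1/22809) = sqrt(16251 - 27/7603) = sqrt(123556326/7603) = sqrt(939398746578)/7603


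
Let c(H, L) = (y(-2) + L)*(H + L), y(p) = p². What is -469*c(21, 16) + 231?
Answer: -346829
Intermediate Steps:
c(H, L) = (4 + L)*(H + L) (c(H, L) = ((-2)² + L)*(H + L) = (4 + L)*(H + L))
-469*c(21, 16) + 231 = -469*(16² + 4*21 + 4*16 + 21*16) + 231 = -469*(256 + 84 + 64 + 336) + 231 = -469*740 + 231 = -347060 + 231 = -346829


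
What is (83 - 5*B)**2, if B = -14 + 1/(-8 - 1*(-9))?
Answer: 21904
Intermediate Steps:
B = -13 (B = -14 + 1/(-8 + 9) = -14 + 1/1 = -14 + 1 = -13)
(83 - 5*B)**2 = (83 - 5*(-13))**2 = (83 + 65)**2 = 148**2 = 21904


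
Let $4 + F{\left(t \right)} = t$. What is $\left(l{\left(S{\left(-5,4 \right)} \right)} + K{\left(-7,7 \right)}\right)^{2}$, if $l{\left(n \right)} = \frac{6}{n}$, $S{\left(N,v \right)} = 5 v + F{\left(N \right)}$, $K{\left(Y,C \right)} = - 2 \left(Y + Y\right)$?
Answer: $\frac{98596}{121} \approx 814.84$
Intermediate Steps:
$F{\left(t \right)} = -4 + t$
$K{\left(Y,C \right)} = - 4 Y$ ($K{\left(Y,C \right)} = - 2 \cdot 2 Y = - 4 Y$)
$S{\left(N,v \right)} = -4 + N + 5 v$ ($S{\left(N,v \right)} = 5 v + \left(-4 + N\right) = -4 + N + 5 v$)
$\left(l{\left(S{\left(-5,4 \right)} \right)} + K{\left(-7,7 \right)}\right)^{2} = \left(\frac{6}{-4 - 5 + 5 \cdot 4} - -28\right)^{2} = \left(\frac{6}{-4 - 5 + 20} + 28\right)^{2} = \left(\frac{6}{11} + 28\right)^{2} = \left(\frac{314}{11}\right)^{2} = \frac{98596}{121}$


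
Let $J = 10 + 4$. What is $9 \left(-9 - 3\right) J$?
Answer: $-1512$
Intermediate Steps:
$J = 14$
$9 \left(-9 - 3\right) J = 9 \left(-9 - 3\right) 14 = 9 \left(-12\right) 14 = \left(-108\right) 14 = -1512$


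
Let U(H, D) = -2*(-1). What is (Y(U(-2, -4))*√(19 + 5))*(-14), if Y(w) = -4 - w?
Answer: 168*√6 ≈ 411.51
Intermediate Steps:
U(H, D) = 2
(Y(U(-2, -4))*√(19 + 5))*(-14) = ((-4 - 1*2)*√(19 + 5))*(-14) = ((-4 - 2)*√24)*(-14) = -12*√6*(-14) = 168*√6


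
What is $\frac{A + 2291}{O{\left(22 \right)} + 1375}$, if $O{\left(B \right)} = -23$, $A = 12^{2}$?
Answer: $\frac{2435}{1352} \approx 1.801$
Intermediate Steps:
$A = 144$
$\frac{A + 2291}{O{\left(22 \right)} + 1375} = \frac{144 + 2291}{-23 + 1375} = \frac{2435}{1352}$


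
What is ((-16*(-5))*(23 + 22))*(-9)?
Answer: -32400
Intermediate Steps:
((-16*(-5))*(23 + 22))*(-9) = (80*45)*(-9) = 3600*(-9) = -32400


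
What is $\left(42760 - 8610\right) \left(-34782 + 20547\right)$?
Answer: $-486125250$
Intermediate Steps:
$\left(42760 - 8610\right) \left(-34782 + 20547\right) = \left(42760 - 8610\right) \left(-14235\right) = 34150 \left(-14235\right) = -486125250$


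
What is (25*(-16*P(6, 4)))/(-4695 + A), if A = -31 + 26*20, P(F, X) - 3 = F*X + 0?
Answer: 1800/701 ≈ 2.5678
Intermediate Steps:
P(F, X) = 3 + F*X (P(F, X) = 3 + (F*X + 0) = 3 + F*X)
A = 489 (A = -31 + 520 = 489)
(25*(-16*P(6, 4)))/(-4695 + A) = (25*(-16*(3 + 6*4)))/(-4695 + 489) = (25*(-16*(3 + 24)))/(-4206) = (25*(-16*27))*(-1/4206) = (25*(-432))*(-1/4206) = -10800*(-1/4206) = 1800/701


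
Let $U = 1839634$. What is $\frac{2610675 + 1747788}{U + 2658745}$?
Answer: $\frac{4358463}{4498379} \approx 0.9689$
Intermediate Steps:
$\frac{2610675 + 1747788}{U + 2658745} = \frac{2610675 + 1747788}{1839634 + 2658745} = \frac{4358463}{4498379}$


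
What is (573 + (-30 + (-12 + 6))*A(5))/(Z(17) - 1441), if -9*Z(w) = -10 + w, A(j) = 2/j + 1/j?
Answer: -24813/64880 ≈ -0.38244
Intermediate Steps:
A(j) = 3/j (A(j) = 2/j + 1/j = 3/j)
Z(w) = 10/9 - w/9 (Z(w) = -(-10 + w)/9 = 10/9 - w/9)
(573 + (-30 + (-12 + 6))*A(5))/(Z(17) - 1441) = (573 + (-30 + (-12 + 6))*(3/5))/((10/9 - 1/9*17) - 1441) = (573 + (-30 - 6)*(3*(1/5)))/((10/9 - 17/9) - 1441) = (573 - 36*3/5)/(-7/9 - 1441) = (573 - 108/5)/(-12976/9) = (2757/5)*(-9/12976) = -24813/64880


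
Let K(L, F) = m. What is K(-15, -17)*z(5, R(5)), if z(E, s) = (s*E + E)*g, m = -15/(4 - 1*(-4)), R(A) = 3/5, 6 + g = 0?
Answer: 90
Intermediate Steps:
g = -6 (g = -6 + 0 = -6)
R(A) = ⅗ (R(A) = 3*(⅕) = ⅗)
m = -15/8 (m = -15/(4 + 4) = -15/8 ≈ -1.8750)
K(L, F) = -15/8
z(E, s) = -6*E - 6*E*s (z(E, s) = (s*E + E)*(-6) = (E*s + E)*(-6) = (E + E*s)*(-6) = -6*E - 6*E*s)
K(-15, -17)*z(5, R(5)) = -(-45)*5*(1 + ⅗)/4 = -(-45)*5*8/(4*5) = -15/8*(-48) = 90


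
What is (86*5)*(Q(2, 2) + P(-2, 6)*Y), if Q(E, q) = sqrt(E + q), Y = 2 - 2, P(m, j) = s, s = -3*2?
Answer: 860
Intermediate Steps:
s = -6
P(m, j) = -6
Y = 0
(86*5)*(Q(2, 2) + P(-2, 6)*Y) = (86*5)*(sqrt(2 + 2) - 6*0) = 430*(sqrt(4) + 0) = 430*(2 + 0) = 430*2 = 860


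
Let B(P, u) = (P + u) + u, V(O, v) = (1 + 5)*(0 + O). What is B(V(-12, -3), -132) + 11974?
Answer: 11638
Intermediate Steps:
V(O, v) = 6*O
B(P, u) = P + 2*u
B(V(-12, -3), -132) + 11974 = (6*(-12) + 2*(-132)) + 11974 = (-72 - 264) + 11974 = -336 + 11974 = 11638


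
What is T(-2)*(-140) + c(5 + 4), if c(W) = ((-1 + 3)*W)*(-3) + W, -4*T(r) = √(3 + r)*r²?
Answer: 95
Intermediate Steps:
T(r) = -r²*√(3 + r)/4 (T(r) = -√(3 + r)*r²/4 = -r²*√(3 + r)/4)
c(W) = -5*W (c(W) = (2*W)*(-3) + W = -6*W + W = -5*W)
T(-2)*(-140) + c(5 + 4) = -¼*(-2)²*√(3 - 2)*(-140) - 5*(5 + 4) = -¼*4*√1*(-140) - 5*9 = -¼*4*1*(-140) - 45 = -1*(-140) - 45 = 140 - 45 = 95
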